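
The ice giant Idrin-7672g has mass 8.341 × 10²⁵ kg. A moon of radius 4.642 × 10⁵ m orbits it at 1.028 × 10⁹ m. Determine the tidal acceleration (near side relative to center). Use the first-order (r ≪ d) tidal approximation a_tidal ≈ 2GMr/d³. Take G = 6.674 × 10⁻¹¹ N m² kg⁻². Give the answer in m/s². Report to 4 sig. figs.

a_tidal = 2GMr/d³
        = 2 × (6.674 × 10⁻¹¹) × (8.341 × 10²⁵) × (4.642 × 10⁵) / (1.028 × 10⁹)³
        = 4.757 × 10⁻⁶ m/s²

4.757 × 10⁻⁶ m/s²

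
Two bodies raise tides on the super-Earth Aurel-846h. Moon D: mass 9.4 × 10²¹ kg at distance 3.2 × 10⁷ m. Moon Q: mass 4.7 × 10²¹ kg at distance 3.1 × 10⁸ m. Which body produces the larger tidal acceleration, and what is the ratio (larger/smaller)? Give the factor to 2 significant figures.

Compare M/d³ for the two perturbers:
Moon D: (9.4 × 10²¹) / (3.2 × 10⁷)³ = 2.869 × 10⁻¹
Moon Q: (4.7 × 10²¹) / (3.1 × 10⁸)³ = 1.578 × 10⁻⁴
Ratio (larger/smaller) = 1800

Moon D, by a factor of ≈ 1800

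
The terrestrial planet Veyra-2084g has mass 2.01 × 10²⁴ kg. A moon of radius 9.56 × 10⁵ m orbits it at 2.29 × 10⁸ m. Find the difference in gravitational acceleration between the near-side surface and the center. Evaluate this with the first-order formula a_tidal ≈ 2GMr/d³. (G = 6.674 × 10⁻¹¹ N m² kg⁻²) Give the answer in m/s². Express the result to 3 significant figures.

Δa = 2GMr/d³
   = 2 × (6.674 × 10⁻¹¹) × (2.01 × 10²⁴) × (9.56 × 10⁵) / (2.29 × 10⁸)³
   = 2.14 × 10⁻⁵ m/s²

2.14 × 10⁻⁵ m/s²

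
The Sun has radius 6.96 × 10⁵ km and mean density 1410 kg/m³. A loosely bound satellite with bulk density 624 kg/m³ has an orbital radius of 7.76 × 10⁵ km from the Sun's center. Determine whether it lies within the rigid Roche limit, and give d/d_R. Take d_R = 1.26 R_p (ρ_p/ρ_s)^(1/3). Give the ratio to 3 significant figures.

d_R = 1.26 × (6.96 × 10⁵ km) × (1410/624)^(1/3) = 1.151 × 10⁶ km
d/d_R = (7.76 × 10⁵) / (1.151 × 10⁶) = 0.674
Since d/d_R < 1, the body is inside the Roche limit.

inside; d/d_R ≈ 0.674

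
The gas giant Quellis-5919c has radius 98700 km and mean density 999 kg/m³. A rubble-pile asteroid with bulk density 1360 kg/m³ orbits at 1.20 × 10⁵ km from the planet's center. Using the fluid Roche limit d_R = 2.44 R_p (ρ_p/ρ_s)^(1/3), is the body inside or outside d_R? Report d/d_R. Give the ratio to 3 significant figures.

d_R = 2.44 × (98700 km) × (999/1360)^(1/3) = 2.173 × 10⁵ km
d/d_R = (1.20 × 10⁵) / (2.173 × 10⁵) = 0.552
Since d/d_R < 1, the body is inside the Roche limit.

inside; d/d_R ≈ 0.552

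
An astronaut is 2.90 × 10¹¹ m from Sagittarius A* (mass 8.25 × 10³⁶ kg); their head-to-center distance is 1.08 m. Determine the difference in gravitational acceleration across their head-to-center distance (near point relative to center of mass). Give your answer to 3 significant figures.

a_tidal = 2GMr/d³
        = 2 × (6.674 × 10⁻¹¹) × (8.25 × 10³⁶) × (1.08) / (2.90 × 10¹¹)³
        = 4.88 × 10⁻⁸ m/s²

4.88 × 10⁻⁸ m/s²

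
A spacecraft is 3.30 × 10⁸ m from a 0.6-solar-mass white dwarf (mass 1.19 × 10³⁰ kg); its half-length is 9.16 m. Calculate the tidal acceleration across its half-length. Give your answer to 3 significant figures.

Δa = 2GMr/d³
   = 2 × (6.674 × 10⁻¹¹) × (1.19 × 10³⁰) × (9.16) / (3.30 × 10⁸)³
   = 4.05 × 10⁻⁵ m/s²

4.05 × 10⁻⁵ m/s²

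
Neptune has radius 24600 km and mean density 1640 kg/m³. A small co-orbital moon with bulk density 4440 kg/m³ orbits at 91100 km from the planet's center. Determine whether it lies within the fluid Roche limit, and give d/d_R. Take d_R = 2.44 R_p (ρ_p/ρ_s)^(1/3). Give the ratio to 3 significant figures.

outside; d/d_R ≈ 2.12

d_R = 2.44 × (24600 km) × (1640/4440)^(1/3) = 43070 km
d/d_R = (91100) / (43070) = 2.12
Since d/d_R > 1, the body is outside the Roche limit.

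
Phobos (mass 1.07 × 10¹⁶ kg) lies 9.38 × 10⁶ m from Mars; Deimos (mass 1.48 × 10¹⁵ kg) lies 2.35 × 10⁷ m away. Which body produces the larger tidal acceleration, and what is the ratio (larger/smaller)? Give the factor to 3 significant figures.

Tidal acceleration ∝ M/d³, so compare M/d³ for each.
Phobos: (1.07 × 10¹⁶) / (9.38 × 10⁶)³ = 1.297 × 10⁻⁵
Deimos: (1.48 × 10¹⁵) / (2.35 × 10⁷)³ = 1.140 × 10⁻⁷
Ratio (larger/smaller) = 114

Phobos, by a factor of ≈ 114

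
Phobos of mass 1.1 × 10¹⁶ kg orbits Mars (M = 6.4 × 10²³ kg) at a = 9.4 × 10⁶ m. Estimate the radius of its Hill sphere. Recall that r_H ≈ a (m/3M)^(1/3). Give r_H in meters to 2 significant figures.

1.7 × 10⁴ m

r_H ≈ a (m/3M)^(1/3)
    = (9.4 × 10⁶) × (1.1 × 10¹⁶ / (3 × 6.4 × 10²³))^(1/3)
    = 1.7 × 10⁴ m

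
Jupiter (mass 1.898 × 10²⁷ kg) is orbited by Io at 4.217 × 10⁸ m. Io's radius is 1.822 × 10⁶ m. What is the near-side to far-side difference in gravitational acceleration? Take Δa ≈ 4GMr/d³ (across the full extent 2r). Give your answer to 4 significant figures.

Δg = 4GMr/d³
   = 4 × (6.674 × 10⁻¹¹) × (1.898 × 10²⁷) × (1.822 × 10⁶) / (4.217 × 10⁸)³
   = 1.231 × 10⁻² m/s²

1.231 × 10⁻² m/s²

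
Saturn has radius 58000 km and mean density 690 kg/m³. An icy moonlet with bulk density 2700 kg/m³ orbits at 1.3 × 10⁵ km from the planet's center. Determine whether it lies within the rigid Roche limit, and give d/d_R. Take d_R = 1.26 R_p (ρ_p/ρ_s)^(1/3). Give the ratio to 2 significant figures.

outside; d/d_R ≈ 2.8

d_R = 1.26 × (58000 km) × (690/2700)^(1/3) = 46380 km
d/d_R = (1.3 × 10⁵) / (46380) = 2.8
Since d/d_R > 1, the body is outside the Roche limit.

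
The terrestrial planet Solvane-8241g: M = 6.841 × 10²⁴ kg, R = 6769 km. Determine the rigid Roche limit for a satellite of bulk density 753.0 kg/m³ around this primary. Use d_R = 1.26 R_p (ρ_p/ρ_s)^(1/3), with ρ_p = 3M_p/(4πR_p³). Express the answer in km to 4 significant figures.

ρ_p = 3M_p/(4πR_p³) = 3 × (6.841 × 10²⁴) / (4π × (6.769 × 10⁶ m)³) = 5266 kg/m³
d_R = 1.26 × 6769 km × (5266/753.0)^(1/3)
    = 16310 km

16310 km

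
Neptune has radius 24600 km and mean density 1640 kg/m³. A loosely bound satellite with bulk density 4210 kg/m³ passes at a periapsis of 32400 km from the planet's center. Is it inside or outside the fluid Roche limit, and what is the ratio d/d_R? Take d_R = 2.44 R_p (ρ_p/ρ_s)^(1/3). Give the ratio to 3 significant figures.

inside; d/d_R ≈ 0.739

d_R = 2.44 × (24600 km) × (1640/4210)^(1/3) = 43840 km
d/d_R = (32400) / (43840) = 0.739
Since d/d_R < 1, the body is inside the Roche limit.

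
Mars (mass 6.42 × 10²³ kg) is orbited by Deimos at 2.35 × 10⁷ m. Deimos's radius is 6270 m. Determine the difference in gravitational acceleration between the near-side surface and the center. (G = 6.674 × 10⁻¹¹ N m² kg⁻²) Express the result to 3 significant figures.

4.14 × 10⁻⁵ m/s²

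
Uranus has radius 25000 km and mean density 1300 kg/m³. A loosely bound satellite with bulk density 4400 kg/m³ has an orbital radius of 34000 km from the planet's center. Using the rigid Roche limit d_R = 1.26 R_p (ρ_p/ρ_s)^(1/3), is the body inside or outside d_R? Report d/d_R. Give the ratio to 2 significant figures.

outside; d/d_R ≈ 1.6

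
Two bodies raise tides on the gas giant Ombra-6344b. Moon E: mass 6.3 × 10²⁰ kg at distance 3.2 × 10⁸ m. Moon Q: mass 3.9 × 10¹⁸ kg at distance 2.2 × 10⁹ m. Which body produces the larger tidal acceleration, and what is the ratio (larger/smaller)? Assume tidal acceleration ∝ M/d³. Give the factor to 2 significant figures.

Moon E, by a factor of ≈ 52000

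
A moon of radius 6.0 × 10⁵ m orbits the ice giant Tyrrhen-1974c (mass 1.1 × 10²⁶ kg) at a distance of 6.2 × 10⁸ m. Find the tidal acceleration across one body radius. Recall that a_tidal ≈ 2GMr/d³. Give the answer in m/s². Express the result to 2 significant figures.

3.7 × 10⁻⁵ m/s²

Differencing GM/(d−r)² and GM/d² to first order in r/d gives 2GMr/d³.
Δa = 2GMr/d³
   = 2 × (6.674 × 10⁻¹¹) × (1.1 × 10²⁶) × (6.0 × 10⁵) / (6.2 × 10⁸)³
   = 3.7 × 10⁻⁵ m/s²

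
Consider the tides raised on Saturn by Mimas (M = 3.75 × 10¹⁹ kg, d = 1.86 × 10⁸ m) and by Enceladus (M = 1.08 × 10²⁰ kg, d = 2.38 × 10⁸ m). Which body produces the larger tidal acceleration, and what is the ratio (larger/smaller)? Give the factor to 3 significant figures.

Enceladus, by a factor of ≈ 1.37

Tidal acceleration ∝ M/d³, so compare M/d³ for each.
Mimas: (3.75 × 10¹⁹) / (1.86 × 10⁸)³ = 5.828 × 10⁻⁶
Enceladus: (1.08 × 10²⁰) / (2.38 × 10⁸)³ = 8.011 × 10⁻⁶
Ratio (larger/smaller) = 1.37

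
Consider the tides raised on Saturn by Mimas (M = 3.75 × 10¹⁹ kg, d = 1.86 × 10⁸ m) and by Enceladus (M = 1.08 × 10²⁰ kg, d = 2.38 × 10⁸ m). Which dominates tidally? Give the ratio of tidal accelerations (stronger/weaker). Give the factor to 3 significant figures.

Enceladus, by a factor of ≈ 1.37

The tide-raising term goes as M/d³ (the gradient of a 1/d² field).
Mimas: (3.75 × 10¹⁹) / (1.86 × 10⁸)³ = 5.828 × 10⁻⁶
Enceladus: (1.08 × 10²⁰) / (2.38 × 10⁸)³ = 8.011 × 10⁻⁶
Ratio (larger/smaller) = 1.37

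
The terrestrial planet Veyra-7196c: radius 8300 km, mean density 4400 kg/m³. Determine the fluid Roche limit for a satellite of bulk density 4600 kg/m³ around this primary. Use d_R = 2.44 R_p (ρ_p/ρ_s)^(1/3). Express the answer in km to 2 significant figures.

d_R = 2.44 × 8300 km × (4400/4600)^(1/3)
    = 20000 km

20000 km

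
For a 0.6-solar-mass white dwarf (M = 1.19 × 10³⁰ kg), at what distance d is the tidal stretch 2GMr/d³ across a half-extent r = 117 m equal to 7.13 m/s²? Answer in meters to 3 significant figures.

1.38 × 10⁷ m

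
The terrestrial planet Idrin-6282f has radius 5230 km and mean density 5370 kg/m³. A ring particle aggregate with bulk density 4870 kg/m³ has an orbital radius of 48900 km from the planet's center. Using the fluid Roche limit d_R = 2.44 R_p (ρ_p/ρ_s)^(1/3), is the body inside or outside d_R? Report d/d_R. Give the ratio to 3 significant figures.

d_R = 2.44 × (5230 km) × (5370/4870)^(1/3) = 13180 km
d/d_R = (48900) / (13180) = 3.71
Since d/d_R > 1, the body is outside the Roche limit.

outside; d/d_R ≈ 3.71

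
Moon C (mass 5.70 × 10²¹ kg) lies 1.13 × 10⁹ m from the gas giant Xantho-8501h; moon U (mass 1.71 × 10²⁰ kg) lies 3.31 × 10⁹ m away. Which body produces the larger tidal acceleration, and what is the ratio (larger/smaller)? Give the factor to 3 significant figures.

The tide-raising term goes as M/d³ (the gradient of a 1/d² field).
Moon C: (5.70 × 10²¹) / (1.13 × 10⁹)³ = 3.950 × 10⁻⁶
Moon U: (1.71 × 10²⁰) / (3.31 × 10⁹)³ = 4.715 × 10⁻⁹
Ratio (larger/smaller) = 838

Moon C, by a factor of ≈ 838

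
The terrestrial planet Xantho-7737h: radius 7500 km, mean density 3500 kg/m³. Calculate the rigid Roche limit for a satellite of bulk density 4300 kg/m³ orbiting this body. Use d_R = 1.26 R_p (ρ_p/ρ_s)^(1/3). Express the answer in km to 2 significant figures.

d_R = 1.26 × 7500 km × (3500/4300)^(1/3)
    = 8800 km

8800 km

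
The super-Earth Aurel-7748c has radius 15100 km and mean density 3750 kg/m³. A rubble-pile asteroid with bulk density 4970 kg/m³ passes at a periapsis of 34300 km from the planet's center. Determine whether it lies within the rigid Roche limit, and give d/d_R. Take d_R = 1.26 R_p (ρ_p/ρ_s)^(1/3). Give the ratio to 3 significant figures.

d_R = 1.26 × (15100 km) × (3750/4970)^(1/3) = 17320 km
d/d_R = (34300) / (17320) = 1.98
Since d/d_R > 1, the body is outside the Roche limit.

outside; d/d_R ≈ 1.98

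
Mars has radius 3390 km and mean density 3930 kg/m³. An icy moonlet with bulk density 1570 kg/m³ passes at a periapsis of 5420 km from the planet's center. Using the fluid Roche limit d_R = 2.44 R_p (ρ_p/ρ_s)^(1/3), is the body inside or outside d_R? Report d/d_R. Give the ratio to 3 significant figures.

d_R = 2.44 × (3390 km) × (3930/1570)^(1/3) = 11230 km
d/d_R = (5420) / (11230) = 0.483
Since d/d_R < 1, the body is inside the Roche limit.

inside; d/d_R ≈ 0.483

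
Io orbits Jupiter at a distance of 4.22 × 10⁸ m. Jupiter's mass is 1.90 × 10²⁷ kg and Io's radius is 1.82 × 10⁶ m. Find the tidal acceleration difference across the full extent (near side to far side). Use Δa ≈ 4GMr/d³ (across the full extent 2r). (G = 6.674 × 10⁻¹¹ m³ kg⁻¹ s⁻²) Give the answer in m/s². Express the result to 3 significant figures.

1.23 × 10⁻² m/s²

a_tidal = 4GMr/d³
        = 4 × (6.674 × 10⁻¹¹) × (1.90 × 10²⁷) × (1.82 × 10⁶) / (4.22 × 10⁸)³
        = 1.23 × 10⁻² m/s²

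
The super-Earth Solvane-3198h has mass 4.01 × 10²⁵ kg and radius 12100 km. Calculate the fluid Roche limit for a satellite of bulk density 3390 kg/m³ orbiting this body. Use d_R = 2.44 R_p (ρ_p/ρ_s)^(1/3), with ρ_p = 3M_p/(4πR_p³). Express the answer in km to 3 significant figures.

ρ_p = 3M_p/(4πR_p³) = 3 × (4.01 × 10²⁵) / (4π × (1.21 × 10⁷ m)³) = 5400 kg/m³
d_R = 2.44 × 12100 km × (5400/3390)^(1/3)
    = 34500 km

34500 km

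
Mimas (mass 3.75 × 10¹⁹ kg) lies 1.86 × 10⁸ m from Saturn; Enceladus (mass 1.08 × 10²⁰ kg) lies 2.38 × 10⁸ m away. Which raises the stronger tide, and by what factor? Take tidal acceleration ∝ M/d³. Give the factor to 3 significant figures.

Enceladus, by a factor of ≈ 1.37

Tidal stretch scales as M/d³; compute that for each body.
Mimas: (3.75 × 10¹⁹) / (1.86 × 10⁸)³ = 5.828 × 10⁻⁶
Enceladus: (1.08 × 10²⁰) / (2.38 × 10⁸)³ = 8.011 × 10⁻⁶
Ratio (larger/smaller) = 1.37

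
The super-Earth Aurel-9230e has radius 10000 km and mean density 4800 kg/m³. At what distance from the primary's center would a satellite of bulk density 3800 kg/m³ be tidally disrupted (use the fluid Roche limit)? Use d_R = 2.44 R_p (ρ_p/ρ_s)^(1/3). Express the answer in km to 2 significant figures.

d_R = 2.44 × 10000 km × (4800/3800)^(1/3)
    = 26000 km

26000 km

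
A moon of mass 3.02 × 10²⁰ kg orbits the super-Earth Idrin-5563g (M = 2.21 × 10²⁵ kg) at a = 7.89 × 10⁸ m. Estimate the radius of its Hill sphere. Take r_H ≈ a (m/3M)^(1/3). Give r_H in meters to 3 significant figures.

r_H ≈ a (m/3M)^(1/3)
    = (7.89 × 10⁸) × (3.02 × 10²⁰ / (3 × 2.21 × 10²⁵))^(1/3)
    = 1.31 × 10⁷ m

1.31 × 10⁷ m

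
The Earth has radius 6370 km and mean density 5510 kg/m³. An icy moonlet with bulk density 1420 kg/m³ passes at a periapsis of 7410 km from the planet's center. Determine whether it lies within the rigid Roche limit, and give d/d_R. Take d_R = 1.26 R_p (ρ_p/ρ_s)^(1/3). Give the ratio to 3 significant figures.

inside; d/d_R ≈ 0.588

d_R = 1.26 × (6370 km) × (5510/1420)^(1/3) = 12610 km
d/d_R = (7410) / (12610) = 0.588
Since d/d_R < 1, the body is inside the Roche limit.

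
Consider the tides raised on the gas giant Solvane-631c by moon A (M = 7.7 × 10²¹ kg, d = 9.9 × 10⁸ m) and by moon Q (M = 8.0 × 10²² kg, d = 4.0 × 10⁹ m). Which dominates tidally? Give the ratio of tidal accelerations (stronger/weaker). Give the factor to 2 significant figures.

Moon A, by a factor of ≈ 6.3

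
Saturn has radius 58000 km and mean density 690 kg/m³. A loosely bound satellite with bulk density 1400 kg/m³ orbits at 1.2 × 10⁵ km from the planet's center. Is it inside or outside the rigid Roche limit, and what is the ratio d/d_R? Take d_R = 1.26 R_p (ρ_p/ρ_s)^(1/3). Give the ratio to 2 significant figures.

outside; d/d_R ≈ 2.1

d_R = 1.26 × (58000 km) × (690/1400)^(1/3) = 57730 km
d/d_R = (1.2 × 10⁵) / (57730) = 2.1
Since d/d_R > 1, the body is outside the Roche limit.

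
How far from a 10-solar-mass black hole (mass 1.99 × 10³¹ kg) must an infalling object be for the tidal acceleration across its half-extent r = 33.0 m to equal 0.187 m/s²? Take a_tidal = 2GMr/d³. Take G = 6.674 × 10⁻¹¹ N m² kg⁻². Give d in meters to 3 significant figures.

7.77 × 10⁷ m

2GMr/d³ = a_tidal  ⇒  d = (2GMr / a_tidal)^(1/3)
d = (2 × 6.674×10⁻¹¹ × (1.99 × 10³¹) × (33.0) / (0.187))^(1/3)
  = 7.77 × 10⁷ m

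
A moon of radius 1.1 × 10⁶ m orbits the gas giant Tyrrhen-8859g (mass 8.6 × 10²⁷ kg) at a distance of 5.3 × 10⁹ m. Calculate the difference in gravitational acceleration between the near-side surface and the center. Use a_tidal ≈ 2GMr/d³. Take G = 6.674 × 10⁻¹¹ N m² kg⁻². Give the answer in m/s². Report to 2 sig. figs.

Δg = 2GMr/d³
   = 2 × (6.674 × 10⁻¹¹) × (8.6 × 10²⁷) × (1.1 × 10⁶) / (5.3 × 10⁹)³
   = 8.5 × 10⁻⁶ m/s²

8.5 × 10⁻⁶ m/s²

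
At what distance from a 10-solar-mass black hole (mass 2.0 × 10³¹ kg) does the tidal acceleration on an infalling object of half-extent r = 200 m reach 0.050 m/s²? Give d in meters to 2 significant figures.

2GMr/d³ = a_tidal  ⇒  d = (2GMr / a_tidal)^(1/3)
d = (2 × 6.674×10⁻¹¹ × (2.0 × 10³¹) × (200) / (0.050))^(1/3)
  = 2.2 × 10⁸ m

2.2 × 10⁸ m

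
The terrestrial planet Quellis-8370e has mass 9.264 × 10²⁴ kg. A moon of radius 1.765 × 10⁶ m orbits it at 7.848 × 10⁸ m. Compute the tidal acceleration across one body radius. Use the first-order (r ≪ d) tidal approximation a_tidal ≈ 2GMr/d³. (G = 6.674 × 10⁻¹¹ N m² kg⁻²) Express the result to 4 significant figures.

4.515 × 10⁻⁶ m/s²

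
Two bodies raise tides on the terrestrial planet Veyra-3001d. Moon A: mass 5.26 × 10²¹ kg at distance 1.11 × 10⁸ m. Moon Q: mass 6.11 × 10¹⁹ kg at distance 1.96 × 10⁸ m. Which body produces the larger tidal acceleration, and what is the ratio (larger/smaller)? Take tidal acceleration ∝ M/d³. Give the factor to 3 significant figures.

Moon A, by a factor of ≈ 474

Tidal acceleration ∝ M/d³, so compare M/d³ for each.
Moon A: (5.26 × 10²¹) / (1.11 × 10⁸)³ = 3.846 × 10⁻³
Moon Q: (6.11 × 10¹⁹) / (1.96 × 10⁸)³ = 8.115 × 10⁻⁶
Ratio (larger/smaller) = 474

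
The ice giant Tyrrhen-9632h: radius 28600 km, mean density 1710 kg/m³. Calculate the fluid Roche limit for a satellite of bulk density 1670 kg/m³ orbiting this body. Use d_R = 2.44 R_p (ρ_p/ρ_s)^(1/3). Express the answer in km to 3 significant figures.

d_R = 2.44 × 28600 km × (1710/1670)^(1/3)
    = 70300 km

70300 km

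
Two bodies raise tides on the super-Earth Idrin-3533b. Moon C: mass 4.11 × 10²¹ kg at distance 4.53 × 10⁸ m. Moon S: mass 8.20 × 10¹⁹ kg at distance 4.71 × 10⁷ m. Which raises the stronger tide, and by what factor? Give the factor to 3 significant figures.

Tidal acceleration ∝ M/d³, so compare M/d³ for each.
Moon C: (4.11 × 10²¹) / (4.53 × 10⁸)³ = 4.421 × 10⁻⁵
Moon S: (8.20 × 10¹⁹) / (4.71 × 10⁷)³ = 7.848 × 10⁻⁴
Ratio (larger/smaller) = 17.8

Moon S, by a factor of ≈ 17.8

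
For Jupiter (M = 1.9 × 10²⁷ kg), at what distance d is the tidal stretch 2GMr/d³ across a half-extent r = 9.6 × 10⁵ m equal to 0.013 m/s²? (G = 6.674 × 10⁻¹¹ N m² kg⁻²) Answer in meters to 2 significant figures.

2.7 × 10⁸ m

2GMr/d³ = a_tidal  ⇒  d = (2GMr / a_tidal)^(1/3)
d = (2 × 6.674×10⁻¹¹ × (1.9 × 10²⁷) × (9.6 × 10⁵) / (0.013))^(1/3)
  = 2.7 × 10⁸ m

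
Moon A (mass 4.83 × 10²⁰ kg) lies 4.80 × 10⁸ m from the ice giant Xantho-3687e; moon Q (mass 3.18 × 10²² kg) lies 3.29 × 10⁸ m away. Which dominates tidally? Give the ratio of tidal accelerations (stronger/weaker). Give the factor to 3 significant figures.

Compare M/d³ for the two perturbers:
Moon A: (4.83 × 10²⁰) / (4.80 × 10⁸)³ = 4.367 × 10⁻⁶
Moon Q: (3.18 × 10²²) / (3.29 × 10⁸)³ = 8.930 × 10⁻⁴
Ratio (larger/smaller) = 204

Moon Q, by a factor of ≈ 204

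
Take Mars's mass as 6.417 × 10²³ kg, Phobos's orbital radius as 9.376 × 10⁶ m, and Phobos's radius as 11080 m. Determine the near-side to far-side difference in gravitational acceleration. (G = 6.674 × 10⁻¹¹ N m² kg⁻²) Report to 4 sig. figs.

Δg = 4GMr/d³
   = 4 × (6.674 × 10⁻¹¹) × (6.417 × 10²³) × (11080) / (9.376 × 10⁶)³
   = 2.303 × 10⁻³ m/s²

2.303 × 10⁻³ m/s²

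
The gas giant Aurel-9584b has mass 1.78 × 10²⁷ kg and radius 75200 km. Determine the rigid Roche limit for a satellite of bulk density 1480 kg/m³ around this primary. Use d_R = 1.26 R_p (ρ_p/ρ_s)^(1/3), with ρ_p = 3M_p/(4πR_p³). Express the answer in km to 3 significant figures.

83100 km

ρ_p = 3M_p/(4πR_p³) = 3 × (1.78 × 10²⁷) / (4π × (7.52 × 10⁷ m)³) = 999 kg/m³
d_R = 1.26 × 75200 km × (999/1480)^(1/3)
    = 83100 km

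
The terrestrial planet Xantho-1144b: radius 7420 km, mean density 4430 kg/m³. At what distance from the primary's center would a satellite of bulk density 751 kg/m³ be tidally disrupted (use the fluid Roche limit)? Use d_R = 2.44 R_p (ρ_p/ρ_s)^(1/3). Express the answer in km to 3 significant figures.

32700 km

d_R = 2.44 × 7420 km × (4430/751)^(1/3)
    = 32700 km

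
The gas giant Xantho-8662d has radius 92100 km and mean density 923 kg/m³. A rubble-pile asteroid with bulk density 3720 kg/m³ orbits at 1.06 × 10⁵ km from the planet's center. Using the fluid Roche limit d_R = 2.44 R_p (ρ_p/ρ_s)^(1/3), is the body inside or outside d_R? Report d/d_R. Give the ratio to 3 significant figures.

inside; d/d_R ≈ 0.751

d_R = 2.44 × (92100 km) × (923/3720)^(1/3) = 1.412 × 10⁵ km
d/d_R = (1.06 × 10⁵) / (1.412 × 10⁵) = 0.751
Since d/d_R < 1, the body is inside the Roche limit.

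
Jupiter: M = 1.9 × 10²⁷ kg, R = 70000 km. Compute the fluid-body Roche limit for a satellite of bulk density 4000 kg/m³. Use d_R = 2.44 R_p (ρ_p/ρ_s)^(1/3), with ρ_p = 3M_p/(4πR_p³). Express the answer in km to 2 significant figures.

ρ_p = 3M_p/(4πR_p³) = 3 × (1.9 × 10²⁷) / (4π × (7.0 × 10⁷ m)³) = 1300 kg/m³
d_R = 2.44 × 70000 km × (1300/4000)^(1/3)
    = 1.2 × 10⁵ km

1.2 × 10⁵ km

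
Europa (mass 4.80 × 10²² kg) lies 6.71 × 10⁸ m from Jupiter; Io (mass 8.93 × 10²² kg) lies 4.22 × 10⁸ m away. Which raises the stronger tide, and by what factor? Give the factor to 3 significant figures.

Io, by a factor of ≈ 7.48

Tidal acceleration ∝ M/d³, so compare M/d³ for each.
Europa: (4.80 × 10²²) / (6.71 × 10⁸)³ = 1.589 × 10⁻⁴
Io: (8.93 × 10²²) / (4.22 × 10⁸)³ = 1.188 × 10⁻³
Ratio (larger/smaller) = 7.48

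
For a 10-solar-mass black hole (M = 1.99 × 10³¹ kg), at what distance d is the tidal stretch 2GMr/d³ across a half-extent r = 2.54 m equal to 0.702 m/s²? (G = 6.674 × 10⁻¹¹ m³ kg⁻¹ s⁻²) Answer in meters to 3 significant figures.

2.13 × 10⁷ m

2GMr/d³ = a_tidal  ⇒  d = (2GMr / a_tidal)^(1/3)
d = (2 × 6.674×10⁻¹¹ × (1.99 × 10³¹) × (2.54) / (0.702))^(1/3)
  = 2.13 × 10⁷ m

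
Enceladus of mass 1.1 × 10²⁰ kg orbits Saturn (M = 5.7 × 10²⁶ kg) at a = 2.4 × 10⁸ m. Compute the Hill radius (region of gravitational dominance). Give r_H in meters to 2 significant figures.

r_H ≈ a (m/3M)^(1/3)
    = (2.4 × 10⁸) × (1.1 × 10²⁰ / (3 × 5.7 × 10²⁶))^(1/3)
    = 9.6 × 10⁵ m

9.6 × 10⁵ m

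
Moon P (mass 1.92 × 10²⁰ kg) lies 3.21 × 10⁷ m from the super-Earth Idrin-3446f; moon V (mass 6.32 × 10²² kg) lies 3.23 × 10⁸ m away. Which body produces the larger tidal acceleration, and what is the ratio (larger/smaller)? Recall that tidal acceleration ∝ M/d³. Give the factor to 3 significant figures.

The tide-raising term goes as M/d³ (the gradient of a 1/d² field).
Moon P: (1.92 × 10²⁰) / (3.21 × 10⁷)³ = 5.805 × 10⁻³
Moon V: (6.32 × 10²²) / (3.23 × 10⁸)³ = 1.875 × 10⁻³
Ratio (larger/smaller) = 3.10

Moon P, by a factor of ≈ 3.10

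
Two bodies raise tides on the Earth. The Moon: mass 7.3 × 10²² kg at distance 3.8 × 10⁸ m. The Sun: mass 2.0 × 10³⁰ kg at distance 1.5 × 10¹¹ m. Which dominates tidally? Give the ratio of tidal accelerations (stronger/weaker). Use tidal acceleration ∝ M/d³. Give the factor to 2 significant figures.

The Moon, by a factor of ≈ 2.2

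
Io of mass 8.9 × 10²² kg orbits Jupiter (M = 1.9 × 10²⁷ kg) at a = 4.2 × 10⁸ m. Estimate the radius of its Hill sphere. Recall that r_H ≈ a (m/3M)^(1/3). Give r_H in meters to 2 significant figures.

1.0 × 10⁷ m

r_H ≈ a (m/3M)^(1/3)
    = (4.2 × 10⁸) × (8.9 × 10²² / (3 × 1.9 × 10²⁷))^(1/3)
    = 1.0 × 10⁷ m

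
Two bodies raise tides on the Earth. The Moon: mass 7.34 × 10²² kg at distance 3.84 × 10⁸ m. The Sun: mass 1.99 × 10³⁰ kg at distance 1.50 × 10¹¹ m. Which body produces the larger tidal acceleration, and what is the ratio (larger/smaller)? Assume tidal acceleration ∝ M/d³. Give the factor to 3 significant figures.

The Moon, by a factor of ≈ 2.20

Tidal stretch scales as M/d³; compute that for each body.
The Moon: (7.34 × 10²²) / (3.84 × 10⁸)³ = 1.296 × 10⁻³
The Sun: (1.99 × 10³⁰) / (1.50 × 10¹¹)³ = 5.896 × 10⁻⁴
Ratio (larger/smaller) = 2.20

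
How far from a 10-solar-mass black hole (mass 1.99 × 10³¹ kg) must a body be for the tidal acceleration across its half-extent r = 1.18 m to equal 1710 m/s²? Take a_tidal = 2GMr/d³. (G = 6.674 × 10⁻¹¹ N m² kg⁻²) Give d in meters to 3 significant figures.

1.22 × 10⁶ m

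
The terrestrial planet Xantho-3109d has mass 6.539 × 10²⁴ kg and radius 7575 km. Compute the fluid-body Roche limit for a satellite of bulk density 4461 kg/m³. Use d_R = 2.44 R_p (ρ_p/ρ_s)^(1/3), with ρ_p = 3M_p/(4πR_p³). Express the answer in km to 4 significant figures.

ρ_p = 3M_p/(4πR_p³) = 3 × (6.539 × 10²⁴) / (4π × (7.575 × 10⁶ m)³) = 3591 kg/m³
d_R = 2.44 × 7575 km × (3591/4461)^(1/3)
    = 17190 km

17190 km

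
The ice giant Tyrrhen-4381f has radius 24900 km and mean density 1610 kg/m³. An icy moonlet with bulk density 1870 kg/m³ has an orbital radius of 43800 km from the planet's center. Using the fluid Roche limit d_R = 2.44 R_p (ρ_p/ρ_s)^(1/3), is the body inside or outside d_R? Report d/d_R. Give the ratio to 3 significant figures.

d_R = 2.44 × (24900 km) × (1610/1870)^(1/3) = 57800 km
d/d_R = (43800) / (57800) = 0.758
Since d/d_R < 1, the body is inside the Roche limit.

inside; d/d_R ≈ 0.758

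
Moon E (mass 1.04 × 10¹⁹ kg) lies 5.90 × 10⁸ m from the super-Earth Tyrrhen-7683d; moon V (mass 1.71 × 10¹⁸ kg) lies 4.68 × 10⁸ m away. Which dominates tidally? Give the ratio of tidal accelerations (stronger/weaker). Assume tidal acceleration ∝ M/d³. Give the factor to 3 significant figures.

Tidal acceleration ∝ M/d³, so compare M/d³ for each.
Moon E: (1.04 × 10¹⁹) / (5.90 × 10⁸)³ = 5.064 × 10⁻⁸
Moon V: (1.71 × 10¹⁸) / (4.68 × 10⁸)³ = 1.668 × 10⁻⁸
Ratio (larger/smaller) = 3.04

Moon E, by a factor of ≈ 3.04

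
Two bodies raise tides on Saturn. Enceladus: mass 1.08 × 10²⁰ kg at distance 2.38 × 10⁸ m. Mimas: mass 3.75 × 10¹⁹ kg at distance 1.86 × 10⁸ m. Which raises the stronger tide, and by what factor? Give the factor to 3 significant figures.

Enceladus, by a factor of ≈ 1.37

Tidal acceleration ∝ M/d³, so compare M/d³ for each.
Enceladus: (1.08 × 10²⁰) / (2.38 × 10⁸)³ = 8.011 × 10⁻⁶
Mimas: (3.75 × 10¹⁹) / (1.86 × 10⁸)³ = 5.828 × 10⁻⁶
Ratio (larger/smaller) = 1.37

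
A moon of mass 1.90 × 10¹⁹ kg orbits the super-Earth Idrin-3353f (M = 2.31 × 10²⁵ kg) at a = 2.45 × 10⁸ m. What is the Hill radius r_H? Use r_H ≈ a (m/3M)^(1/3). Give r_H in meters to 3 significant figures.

1.59 × 10⁶ m

r_H ≈ a (m/3M)^(1/3)
    = (2.45 × 10⁸) × (1.90 × 10¹⁹ / (3 × 2.31 × 10²⁵))^(1/3)
    = 1.59 × 10⁶ m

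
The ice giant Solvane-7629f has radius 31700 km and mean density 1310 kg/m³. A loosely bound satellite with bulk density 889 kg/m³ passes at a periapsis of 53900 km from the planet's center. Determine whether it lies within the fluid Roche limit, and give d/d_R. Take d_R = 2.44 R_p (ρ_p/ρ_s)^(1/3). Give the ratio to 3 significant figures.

inside; d/d_R ≈ 0.612

d_R = 2.44 × (31700 km) × (1310/889)^(1/3) = 88020 km
d/d_R = (53900) / (88020) = 0.612
Since d/d_R < 1, the body is inside the Roche limit.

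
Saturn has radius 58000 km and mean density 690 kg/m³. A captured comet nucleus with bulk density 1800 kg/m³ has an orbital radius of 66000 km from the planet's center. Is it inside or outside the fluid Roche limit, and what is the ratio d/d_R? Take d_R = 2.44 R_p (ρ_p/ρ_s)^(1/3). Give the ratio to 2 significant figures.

d_R = 2.44 × (58000 km) × (690/1800)^(1/3) = 1.028 × 10⁵ km
d/d_R = (66000) / (1.028 × 10⁵) = 0.64
Since d/d_R < 1, the body is inside the Roche limit.

inside; d/d_R ≈ 0.64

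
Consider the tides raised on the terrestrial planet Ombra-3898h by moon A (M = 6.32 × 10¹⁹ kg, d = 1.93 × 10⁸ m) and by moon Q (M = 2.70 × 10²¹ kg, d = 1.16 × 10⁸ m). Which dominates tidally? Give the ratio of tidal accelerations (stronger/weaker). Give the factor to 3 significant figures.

Moon Q, by a factor of ≈ 197

Tidal stretch scales as M/d³; compute that for each body.
Moon A: (6.32 × 10¹⁹) / (1.93 × 10⁸)³ = 8.791 × 10⁻⁶
Moon Q: (2.70 × 10²¹) / (1.16 × 10⁸)³ = 1.730 × 10⁻³
Ratio (larger/smaller) = 197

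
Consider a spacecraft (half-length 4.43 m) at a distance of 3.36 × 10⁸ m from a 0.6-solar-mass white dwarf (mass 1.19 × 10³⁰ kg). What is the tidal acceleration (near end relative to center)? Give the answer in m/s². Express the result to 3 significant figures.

1.86 × 10⁻⁵ m/s²

Since r ≪ d, expand the inverse-square field across one radius to get the leading 2GMr/d³ term.
Δg = 2GMr/d³
   = 2 × (6.674 × 10⁻¹¹) × (1.19 × 10³⁰) × (4.43) / (3.36 × 10⁸)³
   = 1.86 × 10⁻⁵ m/s²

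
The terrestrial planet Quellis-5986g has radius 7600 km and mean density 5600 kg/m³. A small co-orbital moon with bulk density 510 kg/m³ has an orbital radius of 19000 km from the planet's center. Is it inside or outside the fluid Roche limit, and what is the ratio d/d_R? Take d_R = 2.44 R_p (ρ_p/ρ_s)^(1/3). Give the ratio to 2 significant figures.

inside; d/d_R ≈ 0.46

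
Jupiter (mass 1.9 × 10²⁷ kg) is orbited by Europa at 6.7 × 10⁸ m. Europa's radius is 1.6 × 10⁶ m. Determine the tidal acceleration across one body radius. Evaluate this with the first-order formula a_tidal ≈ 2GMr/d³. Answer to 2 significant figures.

1.3 × 10⁻³ m/s²

Differencing GM/(d−r)² and GM/d² to first order in r/d gives 2GMr/d³.
Δa = 2GMr/d³
   = 2 × (6.674 × 10⁻¹¹) × (1.9 × 10²⁷) × (1.6 × 10⁶) / (6.7 × 10⁸)³
   = 1.3 × 10⁻³ m/s²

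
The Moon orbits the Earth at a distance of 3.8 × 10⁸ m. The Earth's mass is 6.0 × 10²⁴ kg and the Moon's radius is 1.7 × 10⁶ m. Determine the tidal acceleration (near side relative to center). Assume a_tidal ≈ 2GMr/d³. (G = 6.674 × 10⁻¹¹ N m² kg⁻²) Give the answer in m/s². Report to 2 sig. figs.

2.5 × 10⁻⁵ m/s²

Δg = 2GMr/d³
   = 2 × (6.674 × 10⁻¹¹) × (6.0 × 10²⁴) × (1.7 × 10⁶) / (3.8 × 10⁸)³
   = 2.5 × 10⁻⁵ m/s²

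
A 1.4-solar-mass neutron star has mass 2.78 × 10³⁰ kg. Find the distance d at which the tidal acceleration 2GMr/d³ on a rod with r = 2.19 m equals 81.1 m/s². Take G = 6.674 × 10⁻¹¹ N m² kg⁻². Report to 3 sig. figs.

2.16 × 10⁶ m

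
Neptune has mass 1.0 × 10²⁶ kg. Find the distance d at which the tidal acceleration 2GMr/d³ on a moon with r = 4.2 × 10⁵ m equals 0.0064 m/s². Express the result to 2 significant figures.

9.6 × 10⁷ m

2GMr/d³ = a_tidal  ⇒  d = (2GMr / a_tidal)^(1/3)
d = (2 × 6.674×10⁻¹¹ × (1.0 × 10²⁶) × (4.2 × 10⁵) / (0.0064))^(1/3)
  = 9.6 × 10⁷ m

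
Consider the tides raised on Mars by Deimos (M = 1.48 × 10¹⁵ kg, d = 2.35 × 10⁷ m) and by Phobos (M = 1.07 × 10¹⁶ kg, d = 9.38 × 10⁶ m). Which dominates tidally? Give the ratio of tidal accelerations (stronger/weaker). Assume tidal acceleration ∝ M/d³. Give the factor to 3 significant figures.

Phobos, by a factor of ≈ 114

Compare M/d³ for the two perturbers:
Deimos: (1.48 × 10¹⁵) / (2.35 × 10⁷)³ = 1.140 × 10⁻⁷
Phobos: (1.07 × 10¹⁶) / (9.38 × 10⁶)³ = 1.297 × 10⁻⁵
Ratio (larger/smaller) = 114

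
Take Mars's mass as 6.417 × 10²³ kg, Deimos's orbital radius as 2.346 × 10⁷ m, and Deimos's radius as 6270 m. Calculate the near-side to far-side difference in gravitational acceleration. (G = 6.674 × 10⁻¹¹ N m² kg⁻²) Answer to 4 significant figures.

8.319 × 10⁻⁵ m/s²

The field gradient is 2GM/d³; across the full diameter 2r the difference is 4GMr/d³.
Δa = 4GMr/d³
   = 4 × (6.674 × 10⁻¹¹) × (6.417 × 10²³) × (6270) / (2.346 × 10⁷)³
   = 8.319 × 10⁻⁵ m/s²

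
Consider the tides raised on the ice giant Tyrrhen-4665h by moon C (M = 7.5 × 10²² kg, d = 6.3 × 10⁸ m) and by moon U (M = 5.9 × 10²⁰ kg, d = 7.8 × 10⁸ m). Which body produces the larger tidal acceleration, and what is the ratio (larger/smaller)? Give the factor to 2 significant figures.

Moon C, by a factor of ≈ 240

Tidal stretch scales as M/d³; compute that for each body.
Moon C: (7.5 × 10²²) / (6.3 × 10⁸)³ = 2.999 × 10⁻⁴
Moon U: (5.9 × 10²⁰) / (7.8 × 10⁸)³ = 1.243 × 10⁻⁶
Ratio (larger/smaller) = 240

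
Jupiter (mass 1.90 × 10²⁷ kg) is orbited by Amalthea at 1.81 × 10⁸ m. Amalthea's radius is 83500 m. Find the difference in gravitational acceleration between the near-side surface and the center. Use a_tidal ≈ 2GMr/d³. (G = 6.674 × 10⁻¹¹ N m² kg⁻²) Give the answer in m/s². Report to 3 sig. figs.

3.57 × 10⁻³ m/s²

Δa = 2GMr/d³
   = 2 × (6.674 × 10⁻¹¹) × (1.90 × 10²⁷) × (83500) / (1.81 × 10⁸)³
   = 3.57 × 10⁻³ m/s²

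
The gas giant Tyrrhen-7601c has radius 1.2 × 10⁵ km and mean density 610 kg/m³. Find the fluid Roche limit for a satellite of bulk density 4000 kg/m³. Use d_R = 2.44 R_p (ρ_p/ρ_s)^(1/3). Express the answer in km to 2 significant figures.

d_R = 2.44 × 1.2 × 10⁵ km × (610/4000)^(1/3)
    = 1.6 × 10⁵ km

1.6 × 10⁵ km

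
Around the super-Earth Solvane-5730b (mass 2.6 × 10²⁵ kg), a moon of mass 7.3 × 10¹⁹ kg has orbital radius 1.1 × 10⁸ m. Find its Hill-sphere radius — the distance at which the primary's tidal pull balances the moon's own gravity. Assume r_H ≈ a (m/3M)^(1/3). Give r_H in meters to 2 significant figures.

1.1 × 10⁶ m

r_H ≈ a (m/3M)^(1/3)
    = (1.1 × 10⁸) × (7.3 × 10¹⁹ / (3 × 2.6 × 10²⁵))^(1/3)
    = 1.1 × 10⁶ m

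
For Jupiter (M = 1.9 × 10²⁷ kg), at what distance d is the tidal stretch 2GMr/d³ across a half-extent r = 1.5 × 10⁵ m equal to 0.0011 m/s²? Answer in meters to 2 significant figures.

2GMr/d³ = a_tidal  ⇒  d = (2GMr / a_tidal)^(1/3)
d = (2 × 6.674×10⁻¹¹ × (1.9 × 10²⁷) × (1.5 × 10⁵) / (0.0011))^(1/3)
  = 3.3 × 10⁸ m

3.3 × 10⁸ m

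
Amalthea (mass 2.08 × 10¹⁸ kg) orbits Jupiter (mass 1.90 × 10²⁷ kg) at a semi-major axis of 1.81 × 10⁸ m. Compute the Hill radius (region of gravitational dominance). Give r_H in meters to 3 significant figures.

r_H ≈ a (m/3M)^(1/3)
    = (1.81 × 10⁸) × (2.08 × 10¹⁸ / (3 × 1.90 × 10²⁷))^(1/3)
    = 1.29 × 10⁵ m

1.29 × 10⁵ m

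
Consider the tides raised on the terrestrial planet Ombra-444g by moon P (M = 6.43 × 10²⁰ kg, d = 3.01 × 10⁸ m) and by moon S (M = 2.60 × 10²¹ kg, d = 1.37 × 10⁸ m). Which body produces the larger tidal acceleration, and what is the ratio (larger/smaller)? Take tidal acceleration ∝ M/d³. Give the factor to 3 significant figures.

Moon S, by a factor of ≈ 42.9

The tide-raising term goes as M/d³ (the gradient of a 1/d² field).
Moon P: (6.43 × 10²⁰) / (3.01 × 10⁸)³ = 2.358 × 10⁻⁵
Moon S: (2.60 × 10²¹) / (1.37 × 10⁸)³ = 1.011 × 10⁻³
Ratio (larger/smaller) = 42.9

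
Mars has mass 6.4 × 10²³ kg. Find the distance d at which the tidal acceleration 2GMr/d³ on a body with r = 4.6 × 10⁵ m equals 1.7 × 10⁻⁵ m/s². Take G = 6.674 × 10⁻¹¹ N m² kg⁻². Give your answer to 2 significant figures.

2GMr/d³ = a_tidal  ⇒  d = (2GMr / a_tidal)^(1/3)
d = (2 × 6.674×10⁻¹¹ × (6.4 × 10²³) × (4.6 × 10⁵) / (1.7 × 10⁻⁵))^(1/3)
  = 1.3 × 10⁸ m

1.3 × 10⁸ m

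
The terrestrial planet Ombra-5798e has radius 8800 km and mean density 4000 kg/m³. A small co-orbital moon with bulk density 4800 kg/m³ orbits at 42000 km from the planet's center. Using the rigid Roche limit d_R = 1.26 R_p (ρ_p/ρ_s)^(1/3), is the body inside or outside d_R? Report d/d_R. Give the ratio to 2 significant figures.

d_R = 1.26 × (8800 km) × (4000/4800)^(1/3) = 10430 km
d/d_R = (42000) / (10430) = 4.0
Since d/d_R > 1, the body is outside the Roche limit.

outside; d/d_R ≈ 4.0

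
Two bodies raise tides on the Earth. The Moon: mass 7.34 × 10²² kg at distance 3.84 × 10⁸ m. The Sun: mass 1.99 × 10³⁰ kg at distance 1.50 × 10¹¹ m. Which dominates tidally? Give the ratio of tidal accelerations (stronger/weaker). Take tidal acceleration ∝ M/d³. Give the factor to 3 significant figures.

Compare M/d³ for the two perturbers:
The Moon: (7.34 × 10²²) / (3.84 × 10⁸)³ = 1.296 × 10⁻³
The Sun: (1.99 × 10³⁰) / (1.50 × 10¹¹)³ = 5.896 × 10⁻⁴
Ratio (larger/smaller) = 2.20

The Moon, by a factor of ≈ 2.20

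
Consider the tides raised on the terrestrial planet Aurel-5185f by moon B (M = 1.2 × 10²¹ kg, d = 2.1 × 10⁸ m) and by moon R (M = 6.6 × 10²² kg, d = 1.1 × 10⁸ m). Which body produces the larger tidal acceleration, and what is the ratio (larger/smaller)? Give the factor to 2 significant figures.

Moon R, by a factor of ≈ 380

Compare M/d³ for the two perturbers:
Moon B: (1.2 × 10²¹) / (2.1 × 10⁸)³ = 1.296 × 10⁻⁴
Moon R: (6.6 × 10²²) / (1.1 × 10⁸)³ = 4.959 × 10⁻²
Ratio (larger/smaller) = 380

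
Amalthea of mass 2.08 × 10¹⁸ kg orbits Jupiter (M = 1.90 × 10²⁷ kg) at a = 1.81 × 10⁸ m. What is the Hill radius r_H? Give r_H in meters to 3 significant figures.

r_H ≈ a (m/3M)^(1/3)
    = (1.81 × 10⁸) × (2.08 × 10¹⁸ / (3 × 1.90 × 10²⁷))^(1/3)
    = 1.29 × 10⁵ m

1.29 × 10⁵ m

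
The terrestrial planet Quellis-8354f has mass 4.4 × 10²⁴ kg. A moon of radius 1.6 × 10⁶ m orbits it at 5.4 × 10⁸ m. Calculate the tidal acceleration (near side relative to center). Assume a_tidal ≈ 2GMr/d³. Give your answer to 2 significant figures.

6.0 × 10⁻⁶ m/s²

The tidal stretch is the gradient of GM/d² times the body's extent r, hence the 1/d³ dependence.
a_tidal = 2GMr/d³
        = 2 × (6.674 × 10⁻¹¹) × (4.4 × 10²⁴) × (1.6 × 10⁶) / (5.4 × 10⁸)³
        = 6.0 × 10⁻⁶ m/s²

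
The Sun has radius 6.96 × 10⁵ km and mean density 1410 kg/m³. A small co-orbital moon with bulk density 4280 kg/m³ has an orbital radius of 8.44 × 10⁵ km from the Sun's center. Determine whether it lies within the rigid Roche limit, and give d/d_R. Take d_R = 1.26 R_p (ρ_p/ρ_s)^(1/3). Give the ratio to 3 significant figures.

d_R = 1.26 × (6.96 × 10⁵ km) × (1410/4280)^(1/3) = 6.057 × 10⁵ km
d/d_R = (8.44 × 10⁵) / (6.057 × 10⁵) = 1.39
Since d/d_R > 1, the body is outside the Roche limit.

outside; d/d_R ≈ 1.39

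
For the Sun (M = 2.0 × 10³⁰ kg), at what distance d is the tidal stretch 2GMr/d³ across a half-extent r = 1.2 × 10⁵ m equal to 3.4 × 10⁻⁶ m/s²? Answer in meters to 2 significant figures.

2GMr/d³ = a_tidal  ⇒  d = (2GMr / a_tidal)^(1/3)
d = (2 × 6.674×10⁻¹¹ × (2.0 × 10³⁰) × (1.2 × 10⁵) / (3.4 × 10⁻⁶))^(1/3)
  = 2.1 × 10¹⁰ m

2.1 × 10¹⁰ m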